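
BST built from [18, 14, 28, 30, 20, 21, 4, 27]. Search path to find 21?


BST root = 18
Search for 21: compare at each node
Path: [18, 28, 20, 21]


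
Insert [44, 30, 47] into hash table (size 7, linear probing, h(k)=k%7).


Insertions: 44->slot 2; 30->slot 3; 47->slot 5
Table: [None, None, 44, 30, None, 47, None]


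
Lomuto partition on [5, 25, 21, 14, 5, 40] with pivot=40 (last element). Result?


Elements <= 40 go left of pivot.
Result: [5, 25, 21, 14, 5, 40], pivot at index 5


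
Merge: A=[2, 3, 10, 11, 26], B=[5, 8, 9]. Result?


Compare heads, take smaller each step.
Merged: [2, 3, 5, 8, 9, 10, 11, 26]


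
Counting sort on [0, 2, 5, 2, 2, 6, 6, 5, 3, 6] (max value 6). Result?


Count array: [1, 0, 3, 1, 0, 2, 3]
Reconstruct: [0, 2, 2, 2, 3, 5, 5, 6, 6, 6]


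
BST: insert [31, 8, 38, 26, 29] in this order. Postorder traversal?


Root = 31; build tree by BST insertion.
Postorder traversal: [29, 26, 8, 38, 31]


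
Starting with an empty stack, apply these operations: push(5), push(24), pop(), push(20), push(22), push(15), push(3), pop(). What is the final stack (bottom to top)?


push(5) -> [5]
push(24) -> [5, 24]
pop() returns 24 -> [5]
push(20) -> [5, 20]
push(22) -> [5, 20, 22]
push(15) -> [5, 20, 22, 15]
push(3) -> [5, 20, 22, 15, 3]
pop() returns 3 -> [5, 20, 22, 15]
Final stack (bottom to top): [5, 20, 22, 15]


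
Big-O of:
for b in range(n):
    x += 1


Per nesting level: O(n) = O(n)
Complexity: O(n)


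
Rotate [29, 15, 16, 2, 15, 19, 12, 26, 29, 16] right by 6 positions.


Right rotate by 6: [15, 19, 12, 26, 29, 16, 29, 15, 16, 2]


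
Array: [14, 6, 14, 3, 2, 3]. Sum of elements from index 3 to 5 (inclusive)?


Prefix sums: [0, 14, 20, 34, 37, 39, 42]
Sum[3..5] = prefix[6] - prefix[3] = 42 - 34 = 8


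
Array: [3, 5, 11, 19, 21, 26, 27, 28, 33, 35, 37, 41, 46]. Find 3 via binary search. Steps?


Search for 3:
[0,12] mid=6 arr[6]=27
[0,5] mid=2 arr[2]=11
[0,1] mid=0 arr[0]=3
Total: 3 comparisons


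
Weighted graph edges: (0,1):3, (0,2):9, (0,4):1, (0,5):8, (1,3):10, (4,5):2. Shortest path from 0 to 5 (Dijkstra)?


Dijkstra from 0:
Distances: {0: 0, 1: 3, 2: 9, 3: 13, 4: 1, 5: 3}
Shortest distance to 5 = 3, path = [0, 4, 5]


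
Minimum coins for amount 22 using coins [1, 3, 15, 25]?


dp[0]=0; dp[i]=1+min(dp[i-c] for c in coins)
...dp[17]=3, dp[18]=2, dp[19]=3, dp[20]=4, dp[21]=3, dp[22]=4
Minimum coins for 22 = 4


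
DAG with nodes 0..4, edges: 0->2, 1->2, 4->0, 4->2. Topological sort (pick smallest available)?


Kahn's algorithm, process smallest node first
Order: [1, 3, 4, 0, 2]


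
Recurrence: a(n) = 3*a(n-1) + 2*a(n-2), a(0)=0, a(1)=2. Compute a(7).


Build bottom-up:
...a(5)=278, a(6)=990, a(7)=3*990+2*278=3526


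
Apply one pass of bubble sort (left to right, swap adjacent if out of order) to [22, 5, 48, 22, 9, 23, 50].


After one pass: [5, 22, 22, 9, 23, 48, 50]


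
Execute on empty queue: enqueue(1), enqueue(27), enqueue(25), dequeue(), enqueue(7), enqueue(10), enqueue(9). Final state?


enqueue(1) -> [1]
enqueue(27) -> [1, 27]
enqueue(25) -> [1, 27, 25]
dequeue() returns 1 -> [27, 25]
enqueue(7) -> [27, 25, 7]
enqueue(10) -> [27, 25, 7, 10]
enqueue(9) -> [27, 25, 7, 10, 9]
Final queue (front to back): [27, 25, 7, 10, 9]


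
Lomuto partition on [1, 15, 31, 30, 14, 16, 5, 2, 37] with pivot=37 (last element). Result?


Elements <= 37 go left of pivot.
Result: [1, 15, 31, 30, 14, 16, 5, 2, 37], pivot at index 8


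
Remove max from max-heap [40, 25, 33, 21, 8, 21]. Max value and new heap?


Max = 40
Replace root with last, heapify down
Resulting heap: [33, 25, 21, 21, 8]


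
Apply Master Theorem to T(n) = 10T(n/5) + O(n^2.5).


a=10, b=5, c=2.5. log_5(10)=1.431 < c=2.5. Case 3: O(n^c) = O(n^2.500)
Complexity: O(n^2.500)


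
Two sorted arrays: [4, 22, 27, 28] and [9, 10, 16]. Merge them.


Compare heads, take smaller each step.
Merged: [4, 9, 10, 16, 22, 27, 28]


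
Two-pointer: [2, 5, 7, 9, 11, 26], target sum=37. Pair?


Two pointers: lo=0, hi=5
Found pair: (11, 26) summing to 37


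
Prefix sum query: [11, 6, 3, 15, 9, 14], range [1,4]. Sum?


Prefix sums: [0, 11, 17, 20, 35, 44, 58]
Sum[1..4] = prefix[5] - prefix[1] = 44 - 11 = 33


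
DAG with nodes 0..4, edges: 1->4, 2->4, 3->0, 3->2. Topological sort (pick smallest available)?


Kahn's algorithm, process smallest node first
Order: [1, 3, 0, 2, 4]


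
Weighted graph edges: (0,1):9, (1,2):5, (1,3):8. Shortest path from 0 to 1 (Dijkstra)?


Dijkstra from 0:
Distances: {0: 0, 1: 9, 2: 14, 3: 17}
Shortest distance to 1 = 9, path = [0, 1]


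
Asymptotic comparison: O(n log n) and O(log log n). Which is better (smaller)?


double-logarithmic grows slower than linearithmic
O(log log n) is asymptotically smaller; O(n log n) grows faster


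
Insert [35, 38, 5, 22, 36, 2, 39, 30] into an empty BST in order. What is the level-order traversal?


Root = 35; build tree by BST insertion.
Level-Order traversal: [35, 5, 38, 2, 22, 36, 39, 30]


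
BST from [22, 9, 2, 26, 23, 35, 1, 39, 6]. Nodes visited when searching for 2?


BST root = 22
Search for 2: compare at each node
Path: [22, 9, 2]


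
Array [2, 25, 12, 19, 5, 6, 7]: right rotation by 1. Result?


Right rotate by 1: [7, 2, 25, 12, 19, 5, 6]


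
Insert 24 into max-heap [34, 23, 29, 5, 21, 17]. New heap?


Append 24: [34, 23, 29, 5, 21, 17, 24]
Bubble up: no swaps needed
Result: [34, 23, 29, 5, 21, 17, 24]


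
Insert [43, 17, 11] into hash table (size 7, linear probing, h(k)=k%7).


Insertions: 43->slot 1; 17->slot 3; 11->slot 4
Table: [None, 43, None, 17, 11, None, None]


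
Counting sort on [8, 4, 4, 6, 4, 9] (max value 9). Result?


Count array: [0, 0, 0, 0, 3, 0, 1, 0, 1, 1]
Reconstruct: [4, 4, 4, 6, 8, 9]


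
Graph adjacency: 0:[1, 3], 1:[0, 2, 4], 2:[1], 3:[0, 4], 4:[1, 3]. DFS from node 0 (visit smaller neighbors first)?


DFS stack-based: start with [0]
Visit order: [0, 1, 2, 4, 3]


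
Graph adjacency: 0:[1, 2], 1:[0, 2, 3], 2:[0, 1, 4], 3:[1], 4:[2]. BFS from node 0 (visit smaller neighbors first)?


BFS queue: start with [0]
Visit order: [0, 1, 2, 3, 4]


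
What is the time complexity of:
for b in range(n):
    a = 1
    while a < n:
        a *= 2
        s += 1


Per nesting level: O(n) * O(log n) = O(n log n)
Complexity: O(n log n)


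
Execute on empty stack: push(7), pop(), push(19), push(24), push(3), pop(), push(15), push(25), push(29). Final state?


push(7) -> [7]
pop() returns 7 -> []
push(19) -> [19]
push(24) -> [19, 24]
push(3) -> [19, 24, 3]
pop() returns 3 -> [19, 24]
push(15) -> [19, 24, 15]
push(25) -> [19, 24, 15, 25]
push(29) -> [19, 24, 15, 25, 29]
Final stack (bottom to top): [19, 24, 15, 25, 29]


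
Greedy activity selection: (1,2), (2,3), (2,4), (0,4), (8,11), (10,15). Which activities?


Greedy: pick earliest-ending, then skip overlaps.
Selected (3 activities): [(1, 2), (2, 3), (8, 11)]


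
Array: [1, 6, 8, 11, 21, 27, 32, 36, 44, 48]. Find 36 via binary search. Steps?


Search for 36:
[0,9] mid=4 arr[4]=21
[5,9] mid=7 arr[7]=36
Total: 2 comparisons


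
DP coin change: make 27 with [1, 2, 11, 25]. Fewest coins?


dp[0]=0; dp[i]=1+min(dp[i-c] for c in coins)
...dp[22]=2, dp[23]=3, dp[24]=3, dp[25]=1, dp[26]=2, dp[27]=2
Minimum coins for 27 = 2


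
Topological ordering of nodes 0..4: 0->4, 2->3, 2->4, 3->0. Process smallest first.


Kahn's algorithm, process smallest node first
Order: [1, 2, 3, 0, 4]


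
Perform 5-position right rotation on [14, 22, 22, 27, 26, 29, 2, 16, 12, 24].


Right rotate by 5: [29, 2, 16, 12, 24, 14, 22, 22, 27, 26]


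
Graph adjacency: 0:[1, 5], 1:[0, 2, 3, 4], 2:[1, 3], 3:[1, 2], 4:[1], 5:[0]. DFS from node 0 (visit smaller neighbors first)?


DFS stack-based: start with [0]
Visit order: [0, 1, 2, 3, 4, 5]


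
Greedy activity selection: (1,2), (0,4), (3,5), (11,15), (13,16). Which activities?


Greedy: pick earliest-ending, then skip overlaps.
Selected (3 activities): [(1, 2), (3, 5), (11, 15)]


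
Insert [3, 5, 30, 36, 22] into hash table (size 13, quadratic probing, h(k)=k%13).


Insertions: 3->slot 3; 5->slot 5; 30->slot 4; 36->slot 10; 22->slot 9
Table: [None, None, None, 3, 30, 5, None, None, None, 22, 36, None, None]


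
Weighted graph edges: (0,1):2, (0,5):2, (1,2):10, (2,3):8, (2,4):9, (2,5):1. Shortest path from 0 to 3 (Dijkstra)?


Dijkstra from 0:
Distances: {0: 0, 1: 2, 2: 3, 3: 11, 4: 12, 5: 2}
Shortest distance to 3 = 11, path = [0, 5, 2, 3]


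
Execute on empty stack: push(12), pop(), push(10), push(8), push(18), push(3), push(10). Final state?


push(12) -> [12]
pop() returns 12 -> []
push(10) -> [10]
push(8) -> [10, 8]
push(18) -> [10, 8, 18]
push(3) -> [10, 8, 18, 3]
push(10) -> [10, 8, 18, 3, 10]
Final stack (bottom to top): [10, 8, 18, 3, 10]


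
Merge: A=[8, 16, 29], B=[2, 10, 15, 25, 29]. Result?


Compare heads, take smaller each step.
Merged: [2, 8, 10, 15, 16, 25, 29, 29]


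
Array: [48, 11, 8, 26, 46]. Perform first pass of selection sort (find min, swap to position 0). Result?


After one pass: [8, 11, 48, 26, 46]


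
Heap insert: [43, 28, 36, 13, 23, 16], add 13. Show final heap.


Append 13: [43, 28, 36, 13, 23, 16, 13]
Bubble up: no swaps needed
Result: [43, 28, 36, 13, 23, 16, 13]


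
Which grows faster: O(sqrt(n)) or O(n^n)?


sublinear grows slower than n^n
O(sqrt(n)) is asymptotically smaller; O(n^n) grows faster


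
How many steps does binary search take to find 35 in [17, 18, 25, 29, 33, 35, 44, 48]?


Search for 35:
[0,7] mid=3 arr[3]=29
[4,7] mid=5 arr[5]=35
Total: 2 comparisons


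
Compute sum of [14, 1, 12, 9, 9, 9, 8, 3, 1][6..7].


Prefix sums: [0, 14, 15, 27, 36, 45, 54, 62, 65, 66]
Sum[6..7] = prefix[8] - prefix[6] = 65 - 54 = 11


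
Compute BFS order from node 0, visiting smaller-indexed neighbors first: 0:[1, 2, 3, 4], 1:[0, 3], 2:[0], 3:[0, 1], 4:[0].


BFS queue: start with [0]
Visit order: [0, 1, 2, 3, 4]


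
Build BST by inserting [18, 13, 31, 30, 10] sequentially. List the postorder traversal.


Root = 18; build tree by BST insertion.
Postorder traversal: [10, 13, 30, 31, 18]


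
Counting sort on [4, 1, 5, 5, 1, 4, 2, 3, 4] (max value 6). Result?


Count array: [0, 2, 1, 1, 3, 2, 0]
Reconstruct: [1, 1, 2, 3, 4, 4, 4, 5, 5]


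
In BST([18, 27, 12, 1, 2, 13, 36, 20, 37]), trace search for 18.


BST root = 18
Search for 18: compare at each node
Path: [18]


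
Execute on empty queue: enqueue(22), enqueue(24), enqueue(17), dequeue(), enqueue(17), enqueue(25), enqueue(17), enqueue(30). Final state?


enqueue(22) -> [22]
enqueue(24) -> [22, 24]
enqueue(17) -> [22, 24, 17]
dequeue() returns 22 -> [24, 17]
enqueue(17) -> [24, 17, 17]
enqueue(25) -> [24, 17, 17, 25]
enqueue(17) -> [24, 17, 17, 25, 17]
enqueue(30) -> [24, 17, 17, 25, 17, 30]
Final queue (front to back): [24, 17, 17, 25, 17, 30]


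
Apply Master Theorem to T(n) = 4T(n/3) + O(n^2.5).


a=4, b=3, c=2.5. log_3(4)=1.262 < c=2.5. Case 3: O(n^c) = O(n^2.500)
Complexity: O(n^2.500)


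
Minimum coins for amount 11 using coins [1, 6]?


dp[0]=0; dp[i]=1+min(dp[i-c] for c in coins)
...dp[6]=1, dp[7]=2, dp[8]=3, dp[9]=4, dp[10]=5, dp[11]=6
Minimum coins for 11 = 6


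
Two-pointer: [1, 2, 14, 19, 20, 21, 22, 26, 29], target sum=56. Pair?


Two pointers: lo=0, hi=8
No pair sums to 56


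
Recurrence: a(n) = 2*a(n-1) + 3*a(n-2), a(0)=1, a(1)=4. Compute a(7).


Build bottom-up:
...a(5)=304, a(6)=911, a(7)=2*911+3*304=2734


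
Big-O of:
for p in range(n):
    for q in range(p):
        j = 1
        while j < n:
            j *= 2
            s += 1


Per nesting level: O(n) * O(n) [triangular over p] * O(log n) = O(n^2 log n)
Complexity: O(n^2 log n)


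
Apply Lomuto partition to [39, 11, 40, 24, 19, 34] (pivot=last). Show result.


Elements <= 34 go left of pivot.
Result: [11, 24, 19, 34, 40, 39], pivot at index 3


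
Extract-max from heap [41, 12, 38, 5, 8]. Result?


Max = 41
Replace root with last, heapify down
Resulting heap: [38, 12, 8, 5]


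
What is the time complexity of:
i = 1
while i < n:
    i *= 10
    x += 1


Per nesting level: O(log n) = O(log n)
Complexity: O(log n)


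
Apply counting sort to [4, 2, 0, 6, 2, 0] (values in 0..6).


Count array: [2, 0, 2, 0, 1, 0, 1]
Reconstruct: [0, 0, 2, 2, 4, 6]


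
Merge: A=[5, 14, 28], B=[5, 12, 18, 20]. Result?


Compare heads, take smaller each step.
Merged: [5, 5, 12, 14, 18, 20, 28]


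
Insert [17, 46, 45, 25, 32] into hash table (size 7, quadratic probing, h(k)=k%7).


Insertions: 17->slot 3; 46->slot 4; 45->slot 0; 25->slot 5; 32->slot 1
Table: [45, 32, None, 17, 46, 25, None]


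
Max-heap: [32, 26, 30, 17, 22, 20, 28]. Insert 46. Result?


Append 46: [32, 26, 30, 17, 22, 20, 28, 46]
Bubble up: swap idx 7(46) with idx 3(17); swap idx 3(46) with idx 1(26); swap idx 1(46) with idx 0(32)
Result: [46, 32, 30, 26, 22, 20, 28, 17]


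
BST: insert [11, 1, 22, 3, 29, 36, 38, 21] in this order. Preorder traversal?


Root = 11; build tree by BST insertion.
Preorder traversal: [11, 1, 3, 22, 21, 29, 36, 38]


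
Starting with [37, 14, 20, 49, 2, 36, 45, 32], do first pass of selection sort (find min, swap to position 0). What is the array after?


After one pass: [2, 14, 20, 49, 37, 36, 45, 32]


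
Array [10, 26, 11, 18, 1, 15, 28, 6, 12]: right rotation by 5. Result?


Right rotate by 5: [1, 15, 28, 6, 12, 10, 26, 11, 18]


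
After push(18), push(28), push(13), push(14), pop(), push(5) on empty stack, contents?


push(18) -> [18]
push(28) -> [18, 28]
push(13) -> [18, 28, 13]
push(14) -> [18, 28, 13, 14]
pop() returns 14 -> [18, 28, 13]
push(5) -> [18, 28, 13, 5]
Final stack (bottom to top): [18, 28, 13, 5]


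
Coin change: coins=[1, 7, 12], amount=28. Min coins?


dp[0]=0; dp[i]=1+min(dp[i-c] for c in coins)
...dp[23]=5, dp[24]=2, dp[25]=3, dp[26]=3, dp[27]=4, dp[28]=4
Minimum coins for 28 = 4


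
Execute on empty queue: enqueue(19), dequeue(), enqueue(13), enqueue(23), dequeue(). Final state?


enqueue(19) -> [19]
dequeue() returns 19 -> []
enqueue(13) -> [13]
enqueue(23) -> [13, 23]
dequeue() returns 13 -> [23]
Final queue (front to back): [23]


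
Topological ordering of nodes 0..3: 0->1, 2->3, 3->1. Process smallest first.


Kahn's algorithm, process smallest node first
Order: [0, 2, 3, 1]


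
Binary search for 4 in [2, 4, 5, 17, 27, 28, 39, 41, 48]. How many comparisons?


Search for 4:
[0,8] mid=4 arr[4]=27
[0,3] mid=1 arr[1]=4
Total: 2 comparisons


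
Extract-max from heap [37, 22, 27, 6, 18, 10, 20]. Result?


Max = 37
Replace root with last, heapify down
Resulting heap: [27, 22, 20, 6, 18, 10]


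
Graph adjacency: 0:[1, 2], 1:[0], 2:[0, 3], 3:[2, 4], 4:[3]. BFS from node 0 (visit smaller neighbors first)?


BFS queue: start with [0]
Visit order: [0, 1, 2, 3, 4]


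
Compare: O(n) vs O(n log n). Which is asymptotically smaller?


linear grows slower than linearithmic
O(n) is asymptotically smaller; O(n log n) grows faster


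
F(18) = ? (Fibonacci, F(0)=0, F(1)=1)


F(n)=F(n-1)+F(n-2)
...F(16)=987, F(17)=1597, F(18)=2584


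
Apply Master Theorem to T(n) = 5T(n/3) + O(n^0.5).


a=5, b=3, c=0.5. log_3(5)=1.465 > c=0.5. Case 1: O(n^log_b(a)) = O(n^1.465)
Complexity: O(n^1.465)


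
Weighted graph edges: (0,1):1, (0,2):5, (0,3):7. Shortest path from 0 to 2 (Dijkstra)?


Dijkstra from 0:
Distances: {0: 0, 1: 1, 2: 5, 3: 7}
Shortest distance to 2 = 5, path = [0, 2]


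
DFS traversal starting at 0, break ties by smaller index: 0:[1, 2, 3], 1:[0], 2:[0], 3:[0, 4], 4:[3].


DFS stack-based: start with [0]
Visit order: [0, 1, 2, 3, 4]


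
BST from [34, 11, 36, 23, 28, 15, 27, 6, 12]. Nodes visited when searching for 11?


BST root = 34
Search for 11: compare at each node
Path: [34, 11]


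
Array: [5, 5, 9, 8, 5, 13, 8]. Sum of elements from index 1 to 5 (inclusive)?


Prefix sums: [0, 5, 10, 19, 27, 32, 45, 53]
Sum[1..5] = prefix[6] - prefix[1] = 45 - 5 = 40


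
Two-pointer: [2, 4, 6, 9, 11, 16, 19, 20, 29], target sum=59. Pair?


Two pointers: lo=0, hi=8
No pair sums to 59


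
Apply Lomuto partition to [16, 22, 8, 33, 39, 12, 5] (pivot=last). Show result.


Elements <= 5 go left of pivot.
Result: [5, 22, 8, 33, 39, 12, 16], pivot at index 0


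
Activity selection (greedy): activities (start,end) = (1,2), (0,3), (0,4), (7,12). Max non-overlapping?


Greedy: pick earliest-ending, then skip overlaps.
Selected (2 activities): [(1, 2), (7, 12)]


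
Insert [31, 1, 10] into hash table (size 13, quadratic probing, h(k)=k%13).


Insertions: 31->slot 5; 1->slot 1; 10->slot 10
Table: [None, 1, None, None, None, 31, None, None, None, None, 10, None, None]


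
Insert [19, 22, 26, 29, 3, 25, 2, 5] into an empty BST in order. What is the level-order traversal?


Root = 19; build tree by BST insertion.
Level-Order traversal: [19, 3, 22, 2, 5, 26, 25, 29]


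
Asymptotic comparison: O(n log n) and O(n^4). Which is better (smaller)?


linearithmic grows slower than quartic
O(n log n) is asymptotically smaller; O(n^4) grows faster


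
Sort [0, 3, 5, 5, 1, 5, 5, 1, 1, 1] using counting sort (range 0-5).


Count array: [1, 4, 0, 1, 0, 4]
Reconstruct: [0, 1, 1, 1, 1, 3, 5, 5, 5, 5]


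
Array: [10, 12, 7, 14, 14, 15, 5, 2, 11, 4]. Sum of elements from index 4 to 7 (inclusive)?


Prefix sums: [0, 10, 22, 29, 43, 57, 72, 77, 79, 90, 94]
Sum[4..7] = prefix[8] - prefix[4] = 79 - 43 = 36


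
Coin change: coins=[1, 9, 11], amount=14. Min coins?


dp[0]=0; dp[i]=1+min(dp[i-c] for c in coins)
...dp[9]=1, dp[10]=2, dp[11]=1, dp[12]=2, dp[13]=3, dp[14]=4
Minimum coins for 14 = 4


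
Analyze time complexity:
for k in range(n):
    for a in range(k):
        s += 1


Per nesting level: O(n) * O(n) [triangular over k] = O(n^2)
Complexity: O(n^2)


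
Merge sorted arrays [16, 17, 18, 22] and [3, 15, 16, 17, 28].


Compare heads, take smaller each step.
Merged: [3, 15, 16, 16, 17, 17, 18, 22, 28]


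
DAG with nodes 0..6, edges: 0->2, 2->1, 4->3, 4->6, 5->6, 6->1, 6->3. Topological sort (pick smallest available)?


Kahn's algorithm, process smallest node first
Order: [0, 2, 4, 5, 6, 1, 3]


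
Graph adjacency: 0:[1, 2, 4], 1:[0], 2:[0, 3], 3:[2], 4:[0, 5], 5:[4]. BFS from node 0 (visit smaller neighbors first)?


BFS queue: start with [0]
Visit order: [0, 1, 2, 4, 3, 5]


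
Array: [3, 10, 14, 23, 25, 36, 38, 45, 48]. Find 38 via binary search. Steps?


Search for 38:
[0,8] mid=4 arr[4]=25
[5,8] mid=6 arr[6]=38
Total: 2 comparisons


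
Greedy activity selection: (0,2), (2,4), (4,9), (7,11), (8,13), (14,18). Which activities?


Greedy: pick earliest-ending, then skip overlaps.
Selected (4 activities): [(0, 2), (2, 4), (4, 9), (14, 18)]


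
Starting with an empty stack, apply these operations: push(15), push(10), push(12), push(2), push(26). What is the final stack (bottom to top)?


push(15) -> [15]
push(10) -> [15, 10]
push(12) -> [15, 10, 12]
push(2) -> [15, 10, 12, 2]
push(26) -> [15, 10, 12, 2, 26]
Final stack (bottom to top): [15, 10, 12, 2, 26]


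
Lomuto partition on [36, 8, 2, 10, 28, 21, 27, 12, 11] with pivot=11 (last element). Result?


Elements <= 11 go left of pivot.
Result: [8, 2, 10, 11, 28, 21, 27, 12, 36], pivot at index 3


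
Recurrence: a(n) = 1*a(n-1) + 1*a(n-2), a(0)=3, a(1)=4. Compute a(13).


Build bottom-up:
...a(11)=521, a(12)=843, a(13)=1*843+1*521=1364


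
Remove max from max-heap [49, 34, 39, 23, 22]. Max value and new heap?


Max = 49
Replace root with last, heapify down
Resulting heap: [39, 34, 22, 23]


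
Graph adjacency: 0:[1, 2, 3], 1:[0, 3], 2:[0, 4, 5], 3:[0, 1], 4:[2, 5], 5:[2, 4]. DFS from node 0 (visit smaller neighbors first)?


DFS stack-based: start with [0]
Visit order: [0, 1, 3, 2, 4, 5]


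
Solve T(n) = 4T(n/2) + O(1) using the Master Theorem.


a=4, b=2, c=0. log_2(4)=2 > c=0. Case 1: O(n^log_b(a)) = O(n^2)
Complexity: O(n^2)


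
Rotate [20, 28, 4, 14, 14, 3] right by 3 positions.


Right rotate by 3: [14, 14, 3, 20, 28, 4]


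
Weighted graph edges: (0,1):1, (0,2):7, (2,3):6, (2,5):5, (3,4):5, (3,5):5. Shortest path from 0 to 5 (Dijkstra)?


Dijkstra from 0:
Distances: {0: 0, 1: 1, 2: 7, 3: 13, 4: 18, 5: 12}
Shortest distance to 5 = 12, path = [0, 2, 5]


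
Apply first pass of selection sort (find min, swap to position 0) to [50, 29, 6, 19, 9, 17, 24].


After one pass: [6, 29, 50, 19, 9, 17, 24]


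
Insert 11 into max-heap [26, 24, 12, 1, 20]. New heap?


Append 11: [26, 24, 12, 1, 20, 11]
Bubble up: no swaps needed
Result: [26, 24, 12, 1, 20, 11]


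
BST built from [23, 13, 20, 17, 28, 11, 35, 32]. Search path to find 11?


BST root = 23
Search for 11: compare at each node
Path: [23, 13, 11]


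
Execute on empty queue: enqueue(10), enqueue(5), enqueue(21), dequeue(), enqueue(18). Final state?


enqueue(10) -> [10]
enqueue(5) -> [10, 5]
enqueue(21) -> [10, 5, 21]
dequeue() returns 10 -> [5, 21]
enqueue(18) -> [5, 21, 18]
Final queue (front to back): [5, 21, 18]


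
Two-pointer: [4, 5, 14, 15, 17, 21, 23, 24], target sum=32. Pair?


Two pointers: lo=0, hi=7
Found pair: (15, 17) summing to 32


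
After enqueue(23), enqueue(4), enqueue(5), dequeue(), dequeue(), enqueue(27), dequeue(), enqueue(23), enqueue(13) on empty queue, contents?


enqueue(23) -> [23]
enqueue(4) -> [23, 4]
enqueue(5) -> [23, 4, 5]
dequeue() returns 23 -> [4, 5]
dequeue() returns 4 -> [5]
enqueue(27) -> [5, 27]
dequeue() returns 5 -> [27]
enqueue(23) -> [27, 23]
enqueue(13) -> [27, 23, 13]
Final queue (front to back): [27, 23, 13]


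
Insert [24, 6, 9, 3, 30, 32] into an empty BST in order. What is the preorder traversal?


Root = 24; build tree by BST insertion.
Preorder traversal: [24, 6, 3, 9, 30, 32]


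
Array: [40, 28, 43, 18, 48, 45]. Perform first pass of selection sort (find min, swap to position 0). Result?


After one pass: [18, 28, 43, 40, 48, 45]


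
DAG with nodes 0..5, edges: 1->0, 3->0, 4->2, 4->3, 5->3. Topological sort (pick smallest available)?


Kahn's algorithm, process smallest node first
Order: [1, 4, 2, 5, 3, 0]


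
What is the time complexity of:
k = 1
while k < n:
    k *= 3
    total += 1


Per nesting level: O(log n) = O(log n)
Complexity: O(log n)


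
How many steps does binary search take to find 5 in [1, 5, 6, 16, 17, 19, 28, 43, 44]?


Search for 5:
[0,8] mid=4 arr[4]=17
[0,3] mid=1 arr[1]=5
Total: 2 comparisons


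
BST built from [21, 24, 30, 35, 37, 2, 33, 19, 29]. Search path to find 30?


BST root = 21
Search for 30: compare at each node
Path: [21, 24, 30]


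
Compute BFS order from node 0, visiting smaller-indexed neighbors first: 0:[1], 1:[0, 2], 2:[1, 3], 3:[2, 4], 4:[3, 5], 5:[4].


BFS queue: start with [0]
Visit order: [0, 1, 2, 3, 4, 5]


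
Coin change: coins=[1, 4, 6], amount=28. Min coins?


dp[0]=0; dp[i]=1+min(dp[i-c] for c in coins)
...dp[23]=5, dp[24]=4, dp[25]=5, dp[26]=5, dp[27]=6, dp[28]=5
Minimum coins for 28 = 5


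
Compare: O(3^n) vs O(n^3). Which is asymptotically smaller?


cubic grows slower than exponential (base 3)
O(n^3) is asymptotically smaller; O(3^n) grows faster


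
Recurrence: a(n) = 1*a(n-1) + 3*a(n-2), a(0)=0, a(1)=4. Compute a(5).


Build bottom-up:
...a(3)=16, a(4)=28, a(5)=1*28+3*16=76


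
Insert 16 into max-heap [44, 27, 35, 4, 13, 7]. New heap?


Append 16: [44, 27, 35, 4, 13, 7, 16]
Bubble up: no swaps needed
Result: [44, 27, 35, 4, 13, 7, 16]


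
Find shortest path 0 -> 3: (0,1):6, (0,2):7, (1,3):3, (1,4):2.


Dijkstra from 0:
Distances: {0: 0, 1: 6, 2: 7, 3: 9, 4: 8}
Shortest distance to 3 = 9, path = [0, 1, 3]


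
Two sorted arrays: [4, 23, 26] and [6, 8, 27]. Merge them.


Compare heads, take smaller each step.
Merged: [4, 6, 8, 23, 26, 27]


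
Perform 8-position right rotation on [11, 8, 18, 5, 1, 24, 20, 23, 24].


Right rotate by 8: [8, 18, 5, 1, 24, 20, 23, 24, 11]


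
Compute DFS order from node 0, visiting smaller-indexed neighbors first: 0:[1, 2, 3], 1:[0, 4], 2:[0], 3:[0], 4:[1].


DFS stack-based: start with [0]
Visit order: [0, 1, 4, 2, 3]


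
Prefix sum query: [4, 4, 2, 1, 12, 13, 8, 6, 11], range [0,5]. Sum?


Prefix sums: [0, 4, 8, 10, 11, 23, 36, 44, 50, 61]
Sum[0..5] = prefix[6] - prefix[0] = 36 - 0 = 36


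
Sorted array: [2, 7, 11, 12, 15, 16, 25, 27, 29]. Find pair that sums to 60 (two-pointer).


Two pointers: lo=0, hi=8
No pair sums to 60


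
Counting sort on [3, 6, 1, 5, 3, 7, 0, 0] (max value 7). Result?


Count array: [2, 1, 0, 2, 0, 1, 1, 1]
Reconstruct: [0, 0, 1, 3, 3, 5, 6, 7]


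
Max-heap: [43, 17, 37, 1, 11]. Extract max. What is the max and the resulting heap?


Max = 43
Replace root with last, heapify down
Resulting heap: [37, 17, 11, 1]


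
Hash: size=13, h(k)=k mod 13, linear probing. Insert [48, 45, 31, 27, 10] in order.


Insertions: 48->slot 9; 45->slot 6; 31->slot 5; 27->slot 1; 10->slot 10
Table: [None, 27, None, None, None, 31, 45, None, None, 48, 10, None, None]


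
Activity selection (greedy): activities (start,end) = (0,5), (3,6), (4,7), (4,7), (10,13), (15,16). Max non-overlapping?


Greedy: pick earliest-ending, then skip overlaps.
Selected (3 activities): [(0, 5), (10, 13), (15, 16)]


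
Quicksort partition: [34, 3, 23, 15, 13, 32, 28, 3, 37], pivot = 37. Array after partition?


Elements <= 37 go left of pivot.
Result: [34, 3, 23, 15, 13, 32, 28, 3, 37], pivot at index 8


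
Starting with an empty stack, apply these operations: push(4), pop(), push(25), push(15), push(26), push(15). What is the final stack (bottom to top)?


push(4) -> [4]
pop() returns 4 -> []
push(25) -> [25]
push(15) -> [25, 15]
push(26) -> [25, 15, 26]
push(15) -> [25, 15, 26, 15]
Final stack (bottom to top): [25, 15, 26, 15]


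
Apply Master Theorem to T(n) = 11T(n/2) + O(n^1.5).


a=11, b=2, c=1.5. log_2(11)=3.459 > c=1.5. Case 1: O(n^log_b(a)) = O(n^3.459)
Complexity: O(n^3.459)


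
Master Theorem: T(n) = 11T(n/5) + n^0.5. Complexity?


a=11, b=5, c=0.5. log_5(11)=1.490 > c=0.5. Case 1: O(n^log_b(a)) = O(n^1.490)
Complexity: O(n^1.490)


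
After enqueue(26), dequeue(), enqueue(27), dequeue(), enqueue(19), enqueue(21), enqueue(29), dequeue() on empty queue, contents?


enqueue(26) -> [26]
dequeue() returns 26 -> []
enqueue(27) -> [27]
dequeue() returns 27 -> []
enqueue(19) -> [19]
enqueue(21) -> [19, 21]
enqueue(29) -> [19, 21, 29]
dequeue() returns 19 -> [21, 29]
Final queue (front to back): [21, 29]


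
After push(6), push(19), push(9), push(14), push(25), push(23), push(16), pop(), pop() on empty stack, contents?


push(6) -> [6]
push(19) -> [6, 19]
push(9) -> [6, 19, 9]
push(14) -> [6, 19, 9, 14]
push(25) -> [6, 19, 9, 14, 25]
push(23) -> [6, 19, 9, 14, 25, 23]
push(16) -> [6, 19, 9, 14, 25, 23, 16]
pop() returns 16 -> [6, 19, 9, 14, 25, 23]
pop() returns 23 -> [6, 19, 9, 14, 25]
Final stack (bottom to top): [6, 19, 9, 14, 25]


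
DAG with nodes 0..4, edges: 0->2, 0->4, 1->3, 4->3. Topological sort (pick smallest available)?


Kahn's algorithm, process smallest node first
Order: [0, 1, 2, 4, 3]


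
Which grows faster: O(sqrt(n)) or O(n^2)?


sublinear grows slower than quadratic
O(sqrt(n)) is asymptotically smaller; O(n^2) grows faster


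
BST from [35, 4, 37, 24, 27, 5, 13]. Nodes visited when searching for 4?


BST root = 35
Search for 4: compare at each node
Path: [35, 4]


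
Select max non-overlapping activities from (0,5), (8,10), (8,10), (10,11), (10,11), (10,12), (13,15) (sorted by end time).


Greedy: pick earliest-ending, then skip overlaps.
Selected (4 activities): [(0, 5), (8, 10), (10, 11), (13, 15)]


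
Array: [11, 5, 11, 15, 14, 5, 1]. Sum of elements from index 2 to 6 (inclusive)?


Prefix sums: [0, 11, 16, 27, 42, 56, 61, 62]
Sum[2..6] = prefix[7] - prefix[2] = 62 - 16 = 46


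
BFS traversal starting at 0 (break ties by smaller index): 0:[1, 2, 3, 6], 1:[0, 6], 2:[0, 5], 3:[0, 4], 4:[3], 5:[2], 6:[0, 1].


BFS queue: start with [0]
Visit order: [0, 1, 2, 3, 6, 5, 4]


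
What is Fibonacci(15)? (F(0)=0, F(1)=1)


F(n)=F(n-1)+F(n-2)
...F(13)=233, F(14)=377, F(15)=610


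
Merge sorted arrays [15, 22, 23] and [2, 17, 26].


Compare heads, take smaller each step.
Merged: [2, 15, 17, 22, 23, 26]


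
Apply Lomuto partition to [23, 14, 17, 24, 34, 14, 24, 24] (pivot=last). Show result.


Elements <= 24 go left of pivot.
Result: [23, 14, 17, 24, 14, 24, 24, 34], pivot at index 6


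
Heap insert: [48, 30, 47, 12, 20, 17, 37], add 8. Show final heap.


Append 8: [48, 30, 47, 12, 20, 17, 37, 8]
Bubble up: no swaps needed
Result: [48, 30, 47, 12, 20, 17, 37, 8]


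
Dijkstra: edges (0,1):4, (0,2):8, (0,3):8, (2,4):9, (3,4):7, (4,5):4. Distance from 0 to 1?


Dijkstra from 0:
Distances: {0: 0, 1: 4, 2: 8, 3: 8, 4: 15, 5: 19}
Shortest distance to 1 = 4, path = [0, 1]


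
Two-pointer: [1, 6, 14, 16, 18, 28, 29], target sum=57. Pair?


Two pointers: lo=0, hi=6
Found pair: (28, 29) summing to 57


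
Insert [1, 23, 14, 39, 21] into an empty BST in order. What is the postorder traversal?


Root = 1; build tree by BST insertion.
Postorder traversal: [21, 14, 39, 23, 1]


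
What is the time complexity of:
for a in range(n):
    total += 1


Per nesting level: O(n) = O(n)
Complexity: O(n)


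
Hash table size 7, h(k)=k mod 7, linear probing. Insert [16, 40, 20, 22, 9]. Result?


Insertions: 16->slot 2; 40->slot 5; 20->slot 6; 22->slot 1; 9->slot 3
Table: [None, 22, 16, 9, None, 40, 20]


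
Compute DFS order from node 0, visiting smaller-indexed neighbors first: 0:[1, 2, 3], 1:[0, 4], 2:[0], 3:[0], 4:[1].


DFS stack-based: start with [0]
Visit order: [0, 1, 4, 2, 3]


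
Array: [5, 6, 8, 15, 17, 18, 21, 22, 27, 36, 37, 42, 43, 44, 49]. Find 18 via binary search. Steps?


Search for 18:
[0,14] mid=7 arr[7]=22
[0,6] mid=3 arr[3]=15
[4,6] mid=5 arr[5]=18
Total: 3 comparisons


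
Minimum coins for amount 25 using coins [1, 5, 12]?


dp[0]=0; dp[i]=1+min(dp[i-c] for c in coins)
...dp[20]=4, dp[21]=5, dp[22]=3, dp[23]=4, dp[24]=2, dp[25]=3
Minimum coins for 25 = 3


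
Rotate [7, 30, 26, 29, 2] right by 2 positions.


Right rotate by 2: [29, 2, 7, 30, 26]


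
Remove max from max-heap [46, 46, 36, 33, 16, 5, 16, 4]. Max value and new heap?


Max = 46
Replace root with last, heapify down
Resulting heap: [46, 33, 36, 4, 16, 5, 16]


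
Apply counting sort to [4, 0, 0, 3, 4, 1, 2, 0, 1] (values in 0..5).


Count array: [3, 2, 1, 1, 2, 0]
Reconstruct: [0, 0, 0, 1, 1, 2, 3, 4, 4]


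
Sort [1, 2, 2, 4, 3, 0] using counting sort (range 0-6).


Count array: [1, 1, 2, 1, 1, 0, 0]
Reconstruct: [0, 1, 2, 2, 3, 4]


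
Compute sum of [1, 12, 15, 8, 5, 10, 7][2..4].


Prefix sums: [0, 1, 13, 28, 36, 41, 51, 58]
Sum[2..4] = prefix[5] - prefix[2] = 41 - 13 = 28


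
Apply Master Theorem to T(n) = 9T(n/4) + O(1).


a=9, b=4, c=0. log_4(9)=1.585 > c=0. Case 1: O(n^log_b(a)) = O(n^1.585)
Complexity: O(n^1.585)


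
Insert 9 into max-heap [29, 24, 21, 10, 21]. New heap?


Append 9: [29, 24, 21, 10, 21, 9]
Bubble up: no swaps needed
Result: [29, 24, 21, 10, 21, 9]


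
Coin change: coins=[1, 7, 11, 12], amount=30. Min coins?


dp[0]=0; dp[i]=1+min(dp[i-c] for c in coins)
...dp[25]=3, dp[26]=3, dp[27]=4, dp[28]=4, dp[29]=3, dp[30]=3
Minimum coins for 30 = 3


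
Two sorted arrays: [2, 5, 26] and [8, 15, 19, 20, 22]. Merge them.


Compare heads, take smaller each step.
Merged: [2, 5, 8, 15, 19, 20, 22, 26]


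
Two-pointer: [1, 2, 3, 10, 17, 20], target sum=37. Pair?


Two pointers: lo=0, hi=5
Found pair: (17, 20) summing to 37


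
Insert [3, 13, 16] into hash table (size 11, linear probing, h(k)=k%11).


Insertions: 3->slot 3; 13->slot 2; 16->slot 5
Table: [None, None, 13, 3, None, 16, None, None, None, None, None]


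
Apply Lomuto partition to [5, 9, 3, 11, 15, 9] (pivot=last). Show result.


Elements <= 9 go left of pivot.
Result: [5, 9, 3, 9, 15, 11], pivot at index 3


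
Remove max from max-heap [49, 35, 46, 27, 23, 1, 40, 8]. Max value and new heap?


Max = 49
Replace root with last, heapify down
Resulting heap: [46, 35, 40, 27, 23, 1, 8]


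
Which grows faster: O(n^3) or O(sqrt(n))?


sublinear grows slower than cubic
O(sqrt(n)) is asymptotically smaller; O(n^3) grows faster


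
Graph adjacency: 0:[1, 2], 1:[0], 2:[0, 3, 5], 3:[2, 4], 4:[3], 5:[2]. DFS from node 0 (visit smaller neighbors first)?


DFS stack-based: start with [0]
Visit order: [0, 1, 2, 3, 4, 5]


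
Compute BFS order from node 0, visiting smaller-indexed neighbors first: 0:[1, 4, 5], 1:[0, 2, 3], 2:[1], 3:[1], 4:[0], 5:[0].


BFS queue: start with [0]
Visit order: [0, 1, 4, 5, 2, 3]


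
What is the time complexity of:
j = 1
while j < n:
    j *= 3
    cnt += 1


Per nesting level: O(log n) = O(log n)
Complexity: O(log n)


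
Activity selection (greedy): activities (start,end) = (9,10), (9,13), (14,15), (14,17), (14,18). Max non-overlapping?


Greedy: pick earliest-ending, then skip overlaps.
Selected (2 activities): [(9, 10), (14, 15)]


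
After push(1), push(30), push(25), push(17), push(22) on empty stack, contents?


push(1) -> [1]
push(30) -> [1, 30]
push(25) -> [1, 30, 25]
push(17) -> [1, 30, 25, 17]
push(22) -> [1, 30, 25, 17, 22]
Final stack (bottom to top): [1, 30, 25, 17, 22]


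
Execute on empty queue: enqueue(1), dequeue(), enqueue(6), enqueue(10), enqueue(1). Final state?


enqueue(1) -> [1]
dequeue() returns 1 -> []
enqueue(6) -> [6]
enqueue(10) -> [6, 10]
enqueue(1) -> [6, 10, 1]
Final queue (front to back): [6, 10, 1]


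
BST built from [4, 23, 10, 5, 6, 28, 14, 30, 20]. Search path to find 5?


BST root = 4
Search for 5: compare at each node
Path: [4, 23, 10, 5]


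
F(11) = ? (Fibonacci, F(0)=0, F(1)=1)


F(n)=F(n-1)+F(n-2)
...F(9)=34, F(10)=55, F(11)=89


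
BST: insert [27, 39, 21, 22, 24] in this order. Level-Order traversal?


Root = 27; build tree by BST insertion.
Level-Order traversal: [27, 21, 39, 22, 24]


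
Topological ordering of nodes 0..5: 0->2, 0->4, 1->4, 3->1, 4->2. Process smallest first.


Kahn's algorithm, process smallest node first
Order: [0, 3, 1, 4, 2, 5]


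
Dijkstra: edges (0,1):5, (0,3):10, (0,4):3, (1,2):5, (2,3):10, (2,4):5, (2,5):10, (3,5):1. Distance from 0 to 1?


Dijkstra from 0:
Distances: {0: 0, 1: 5, 2: 8, 3: 10, 4: 3, 5: 11}
Shortest distance to 1 = 5, path = [0, 1]


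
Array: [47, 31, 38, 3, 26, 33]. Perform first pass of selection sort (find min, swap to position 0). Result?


After one pass: [3, 31, 38, 47, 26, 33]


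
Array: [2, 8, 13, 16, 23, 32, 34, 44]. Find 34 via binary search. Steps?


Search for 34:
[0,7] mid=3 arr[3]=16
[4,7] mid=5 arr[5]=32
[6,7] mid=6 arr[6]=34
Total: 3 comparisons


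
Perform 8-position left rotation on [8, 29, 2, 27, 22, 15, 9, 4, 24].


Left rotate by 8: [24, 8, 29, 2, 27, 22, 15, 9, 4]


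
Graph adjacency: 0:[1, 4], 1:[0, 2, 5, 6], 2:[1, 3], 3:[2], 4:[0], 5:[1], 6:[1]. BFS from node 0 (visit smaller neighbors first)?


BFS queue: start with [0]
Visit order: [0, 1, 4, 2, 5, 6, 3]


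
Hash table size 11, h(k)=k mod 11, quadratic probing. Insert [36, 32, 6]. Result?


Insertions: 36->slot 3; 32->slot 10; 6->slot 6
Table: [None, None, None, 36, None, None, 6, None, None, None, 32]


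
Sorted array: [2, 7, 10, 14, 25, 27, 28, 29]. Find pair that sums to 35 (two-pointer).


Two pointers: lo=0, hi=7
Found pair: (7, 28) summing to 35


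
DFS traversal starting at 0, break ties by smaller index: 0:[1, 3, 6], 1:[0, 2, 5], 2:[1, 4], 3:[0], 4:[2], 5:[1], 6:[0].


DFS stack-based: start with [0]
Visit order: [0, 1, 2, 4, 5, 3, 6]


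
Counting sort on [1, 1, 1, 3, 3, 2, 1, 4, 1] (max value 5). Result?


Count array: [0, 5, 1, 2, 1, 0]
Reconstruct: [1, 1, 1, 1, 1, 2, 3, 3, 4]


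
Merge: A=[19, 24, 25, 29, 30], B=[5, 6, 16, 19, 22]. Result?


Compare heads, take smaller each step.
Merged: [5, 6, 16, 19, 19, 22, 24, 25, 29, 30]


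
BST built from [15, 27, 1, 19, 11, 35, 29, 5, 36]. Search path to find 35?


BST root = 15
Search for 35: compare at each node
Path: [15, 27, 35]


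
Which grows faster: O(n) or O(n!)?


linear grows slower than factorial
O(n) is asymptotically smaller; O(n!) grows faster


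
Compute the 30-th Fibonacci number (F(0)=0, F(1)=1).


F(n)=F(n-1)+F(n-2)
...F(28)=317811, F(29)=514229, F(30)=832040


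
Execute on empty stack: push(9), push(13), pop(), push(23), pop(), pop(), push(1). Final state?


push(9) -> [9]
push(13) -> [9, 13]
pop() returns 13 -> [9]
push(23) -> [9, 23]
pop() returns 23 -> [9]
pop() returns 9 -> []
push(1) -> [1]
Final stack (bottom to top): [1]


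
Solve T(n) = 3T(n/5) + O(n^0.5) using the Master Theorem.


a=3, b=5, c=0.5. log_5(3)=0.683 > c=0.5. Case 1: O(n^log_b(a)) = O(n^0.683)
Complexity: O(n^0.683)


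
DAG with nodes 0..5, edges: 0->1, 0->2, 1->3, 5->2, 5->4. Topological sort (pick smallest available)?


Kahn's algorithm, process smallest node first
Order: [0, 1, 3, 5, 2, 4]


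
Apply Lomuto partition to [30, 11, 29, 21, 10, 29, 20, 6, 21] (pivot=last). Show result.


Elements <= 21 go left of pivot.
Result: [11, 21, 10, 20, 6, 21, 30, 29, 29], pivot at index 5


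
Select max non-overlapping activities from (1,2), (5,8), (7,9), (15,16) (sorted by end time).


Greedy: pick earliest-ending, then skip overlaps.
Selected (3 activities): [(1, 2), (5, 8), (15, 16)]


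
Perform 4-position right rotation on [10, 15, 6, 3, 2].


Right rotate by 4: [15, 6, 3, 2, 10]


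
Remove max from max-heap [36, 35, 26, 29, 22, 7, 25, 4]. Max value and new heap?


Max = 36
Replace root with last, heapify down
Resulting heap: [35, 29, 26, 4, 22, 7, 25]


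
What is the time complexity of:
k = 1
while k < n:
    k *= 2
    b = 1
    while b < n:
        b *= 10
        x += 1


Per nesting level: O(log n) * O(log n) = O((log n)^2)
Complexity: O((log n)^2)


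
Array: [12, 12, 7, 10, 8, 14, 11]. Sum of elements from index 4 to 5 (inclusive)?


Prefix sums: [0, 12, 24, 31, 41, 49, 63, 74]
Sum[4..5] = prefix[6] - prefix[4] = 63 - 41 = 22


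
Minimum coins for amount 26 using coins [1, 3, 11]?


dp[0]=0; dp[i]=1+min(dp[i-c] for c in coins)
...dp[21]=5, dp[22]=2, dp[23]=3, dp[24]=4, dp[25]=3, dp[26]=4
Minimum coins for 26 = 4


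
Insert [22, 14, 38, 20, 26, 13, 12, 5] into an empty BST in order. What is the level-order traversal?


Root = 22; build tree by BST insertion.
Level-Order traversal: [22, 14, 38, 13, 20, 26, 12, 5]


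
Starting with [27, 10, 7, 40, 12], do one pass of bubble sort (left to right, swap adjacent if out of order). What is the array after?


After one pass: [10, 7, 27, 12, 40]


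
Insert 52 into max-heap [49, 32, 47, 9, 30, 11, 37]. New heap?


Append 52: [49, 32, 47, 9, 30, 11, 37, 52]
Bubble up: swap idx 7(52) with idx 3(9); swap idx 3(52) with idx 1(32); swap idx 1(52) with idx 0(49)
Result: [52, 49, 47, 32, 30, 11, 37, 9]


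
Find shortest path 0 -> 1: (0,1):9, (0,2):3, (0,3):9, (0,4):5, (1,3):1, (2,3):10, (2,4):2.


Dijkstra from 0:
Distances: {0: 0, 1: 9, 2: 3, 3: 9, 4: 5}
Shortest distance to 1 = 9, path = [0, 1]
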